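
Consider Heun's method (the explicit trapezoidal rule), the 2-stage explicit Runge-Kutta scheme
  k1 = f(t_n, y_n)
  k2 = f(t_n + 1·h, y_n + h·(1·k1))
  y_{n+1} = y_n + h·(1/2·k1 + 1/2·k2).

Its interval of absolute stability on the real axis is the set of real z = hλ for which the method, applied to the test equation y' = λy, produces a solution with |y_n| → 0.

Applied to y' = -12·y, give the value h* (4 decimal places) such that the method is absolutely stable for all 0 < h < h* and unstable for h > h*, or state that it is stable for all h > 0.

(-2.0000,0); λ=-12 ⇒ h* = 0.1667.

With y'=λy (z=hλ):
  order 2, 2-stage ⇒ R(z)=1+z+z^2/2
  (e.g. R(-0.88)=0.50720, |R|=0.50720)

Boundary: |R(x)|=1, x<0.
x=-0.88: |R|=0.5072
|R(-2.34)|=1.3978 |R(-2.29)|=1.3321 |R(-0.85)|=0.5112
Bisect:
  x_lo=-2.8968 |R|=2.2990  x_hi=-0.2274 |R|=0.7985
  mid=-1.56212 |R|=0.65799 →hi
  mid=-2.22948 |R|=1.25581 →lo
  mid=-1.89580 |R|=0.90123 →hi
  mid=-2.06264 |R|=1.06460 →lo
  mid=-1.97922 |R|=0.97943 →hi
  mid=-2.02093 |R|=1.02115 →lo
  mid=-2.00007 |R|=1.00007 →lo
  mid=-1.98964 |R|=0.98970 →hi
  mid=-1.99486 |R|=0.99487 →hi
  ...
  [-2.00007,-1.99991] ⇒ x*=-2.0000
Stable set (-2.0000, 0).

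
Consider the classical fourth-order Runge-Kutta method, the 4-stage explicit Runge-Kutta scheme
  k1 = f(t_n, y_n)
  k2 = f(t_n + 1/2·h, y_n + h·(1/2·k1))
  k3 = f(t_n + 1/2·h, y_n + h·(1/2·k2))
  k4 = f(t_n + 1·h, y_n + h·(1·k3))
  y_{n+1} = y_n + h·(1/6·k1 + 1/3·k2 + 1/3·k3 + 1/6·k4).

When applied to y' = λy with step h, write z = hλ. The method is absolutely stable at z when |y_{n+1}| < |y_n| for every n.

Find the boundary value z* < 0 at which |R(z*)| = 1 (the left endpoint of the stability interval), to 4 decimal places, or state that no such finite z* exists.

z* = -2.7853.

Set f=λy, z=hλ:
  order 4, 4-stage ⇒ R(z)=1+z+z^2/2+z^3/6+z^4/24
  (e.g. R(-0.53)=0.58892, |R|=0.58892)

Find x<0 with |R(x)|<1.
x=-0.53: |R|=0.5889
|R(-2.87)|=1.1354 |R(-1.98)|=0.3269 |R(-1.48)|=0.2748
Bisect:
  x_lo=-3.6220 |R|=3.1891  x_hi=-0.3254 |R|=0.7222
  mid=-1.97373 |R|=0.32492 →hi
  mid=-2.79787 |R|=1.01913 →lo
  mid=-2.38580 |R|=0.54685 →hi
  mid=-2.59183 |R|=0.74541 →hi
  mid=-2.69485 |R|=0.87199 →hi
  mid=-2.74636 |R|=0.94287 →hi
  mid=-2.77212 |R|=0.98031 →hi
  mid=-2.78499 |R|=0.99955 →hi
  mid=-2.79143 |R|=1.00929 →lo
  mid=-2.78821 |R|=1.00441 →lo
  ...
  [-2.78540,-2.78519] ⇒ x*=-2.7853
So |R|<1 on (-2.7853, 0).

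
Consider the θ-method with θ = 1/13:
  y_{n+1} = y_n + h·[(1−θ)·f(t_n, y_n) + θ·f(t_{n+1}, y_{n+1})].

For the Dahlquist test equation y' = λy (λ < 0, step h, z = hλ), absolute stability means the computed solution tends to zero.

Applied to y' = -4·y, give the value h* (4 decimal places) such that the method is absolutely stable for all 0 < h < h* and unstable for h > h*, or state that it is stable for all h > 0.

Test eqn y'=λy, z=hλ:
  y_{n+1} = y_n + z·[12/13·y_n + 1/13·y_{n+1}] ⇒ (1 − 1/13z)y_{n+1} = (1 + 12/13z)y_n
  so R(z) = (1 + 12/13z)/(1 − 1/13z).

Boundary: |R(x)|=1, x<0.
x=-0.96: |R|=0.1060
R=−1: 1+12/13x = −1+1/13x ⇒ -11/13x=2 ⇒ x=2/(-11/13)=-2.3636
Confirm numerically:
  x=-2.213: |R|=0.89108 <1
  x=-2.175: |R|=0.86326 <1
  x=-1.384: |R|=0.25083 <1
  x=-1.247: |R|=0.13785 <1
  x=-2.799: |R|=1.30312 >1
  x=-2.662: |R|=1.20955 >1
So |R|<1 on (-2.3636, 0).

(-2.3636,0); λ=-4 ⇒ h* = (26/11)/4 = 0.5909.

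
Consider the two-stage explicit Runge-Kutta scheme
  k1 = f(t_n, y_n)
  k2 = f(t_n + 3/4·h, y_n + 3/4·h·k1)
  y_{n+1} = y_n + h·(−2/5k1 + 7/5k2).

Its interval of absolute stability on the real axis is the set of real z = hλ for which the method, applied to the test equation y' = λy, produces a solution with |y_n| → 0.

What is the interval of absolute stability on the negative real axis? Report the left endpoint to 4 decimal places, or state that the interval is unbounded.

(-0.9524, 0).

Set f=λy, z=hλ:
  k1=λy_n ⇒ h·k1=z·y_n;  k2=λ(1+3/4z)y_n ⇒ h·k2=z(1+3/4z)y_n
  y_{n+1}/y_n = 1 − 2/5z + 7/5z(1+3/4z) = 1 + z + 21/20z²
  so R(z) = 1 + z + 21/20z².

Find x<0 with |R(x)|<1.
x=-1.74: |R|=2.4390
R=1: x+21/20x²=0 ⇒ x=−20/21=-0.9524; min R=1−1/(4·21/20)=0.7619>−1
Confirm numerically:
  x=-0.789: |R|=0.86465 <1
  x=-0.760: |R|=0.84648 <1
  x=-0.688: |R|=0.80901 <1
  x=-0.453: |R|=0.76247 <1
  x=-1.409: |R|=1.67555 >1
  x=-1.361: |R|=1.58394 >1
  x=-1.344: |R|=1.55265 >1
Stable set (-0.9524, 0).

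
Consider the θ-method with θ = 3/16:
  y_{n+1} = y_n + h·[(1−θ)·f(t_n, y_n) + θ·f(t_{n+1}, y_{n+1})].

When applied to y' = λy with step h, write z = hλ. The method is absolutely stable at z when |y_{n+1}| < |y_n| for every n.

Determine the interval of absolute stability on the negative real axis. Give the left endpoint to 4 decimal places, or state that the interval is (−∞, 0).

Set f=λy, z=hλ:
  y_{n+1} = y_n + z·[13/16·y_n + 3/16·y_{n+1}] ⇒ (1 − 3/16z)y_{n+1} = (1 + 13/16z)y_n
  R(z) = (1 + 13/16z)/(1 − 3/16z).

Find x<0 with |R(x)|<1.
x=-1: |R|=0.1579
R=−1: 1+13/16x = −1+3/16x ⇒ -5/8x=2 ⇒ x=2/(-5/8)=-3.2000
Confirm numerically:
  x=-3.080: |R|=0.95246 <1
  x=-1.784: |R|=0.33683 <1
  x=-1.326: |R|=0.06197 <1
  x=-3.529: |R|=1.12374 >1
  x=-3.393: |R|=1.07372 >1
  x=-3.285: |R|=1.03288 >1
Interval (-3.2000, 0).

(-3.2000, 0).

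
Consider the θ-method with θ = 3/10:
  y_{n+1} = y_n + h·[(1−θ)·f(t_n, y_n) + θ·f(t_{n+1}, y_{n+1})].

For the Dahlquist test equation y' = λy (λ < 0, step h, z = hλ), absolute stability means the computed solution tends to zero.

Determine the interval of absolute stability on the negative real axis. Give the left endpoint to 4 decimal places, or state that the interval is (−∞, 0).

Test eqn y'=λy, z=hλ:
  y_{n+1} = y_n + z·[7/10·y_n + 3/10·y_{n+1}] ⇒ (1 − 3/10z)y_{n+1} = (1 + 7/10z)y_n
  so R(z) = (1 + 7/10z)/(1 − 3/10z).

Find x<0 with |R(x)|<1.
x=-0.5: |R|=0.5652
R=−1: 1+7/10x = −1+3/10x ⇒ -2/5x=2 ⇒ x=2/(-2/5)=-5.0000
Confirm numerically:
  x=-4.776: |R|=0.96317 <1
  x=-4.299: |R|=0.87754 <1
  x=-3.173: |R|=0.62560 <1
  x=-2.304: |R|=0.36235 <1
  x=-5.579: |R|=1.08662 >1
  x=-5.130: |R|=1.02048 >1
Stable set (-5.0000, 0).

z∈(-5.0000,0).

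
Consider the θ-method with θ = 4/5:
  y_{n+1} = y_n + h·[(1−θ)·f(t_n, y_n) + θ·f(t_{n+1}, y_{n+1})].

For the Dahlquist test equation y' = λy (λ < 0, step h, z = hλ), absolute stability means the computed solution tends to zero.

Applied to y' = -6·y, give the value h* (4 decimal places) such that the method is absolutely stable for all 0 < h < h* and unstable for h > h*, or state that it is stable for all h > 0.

Set f=λy, z=hλ:
  y_{n+1} = y_n + z·[1/5·y_n + 4/5·y_{n+1}] ⇒ (1 − 4/5z)y_{n+1} = (1 + 1/5z)y_n
  so R(z) = (1 + 1/5z)/(1 − 4/5z).

Find x<0 with |R(x)|<1.
x=-1.58: |R|=0.3021
x=-2: |R|=0.2308
x=-10: |R|=0.1111
x=-100: |R|=0.2346
θ=4/5≥1/2 ⇒ |1+1/5x|<|1−4/5x| ∀x<0 ⇒ unbounded interval.

unbounded; (−∞, 0). Any h>0 works for λ=-6.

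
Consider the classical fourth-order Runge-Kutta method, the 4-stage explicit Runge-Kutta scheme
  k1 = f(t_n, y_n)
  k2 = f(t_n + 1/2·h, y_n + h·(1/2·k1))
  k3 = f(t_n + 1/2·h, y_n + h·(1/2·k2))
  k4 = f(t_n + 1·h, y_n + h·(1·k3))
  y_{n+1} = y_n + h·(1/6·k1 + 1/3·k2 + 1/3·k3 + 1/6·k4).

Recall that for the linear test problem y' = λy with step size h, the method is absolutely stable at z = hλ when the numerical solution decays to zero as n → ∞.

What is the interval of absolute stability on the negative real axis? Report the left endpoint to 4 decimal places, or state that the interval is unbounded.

On y'=λy, z=hλ:
  order 4, 4-stage ⇒ R(z)=1+z+z^2/2+z^3/6+z^4/24
  (e.g. R(-1.52)=0.27231, |R|=0.27231)

Solve |R(x)|<1 on ℝ⁻.
x=-1.52: |R|=0.2723
|R(-3)|=1.3750 |R(-2.23)|=0.4386 |R(-0.84)|=0.4348
Bisect:
  x_lo=-3.4716 |R|=2.6331  x_hi=-0.2773 |R|=0.7578
  mid=-1.87444 |R|=0.29904 →hi
  mid=-2.67300 |R|=0.84349 →hi
  mid=-3.07228 |R|=1.52623 →lo
  mid=-2.87264 |R|=1.13988 →lo
  mid=-2.77282 |R|=0.98136 →hi
  mid=-2.82273 |R|=1.05793 →lo
  mid=-2.79778 |R|=1.01899 →lo
  mid=-2.78530 |R|=1.00001 →lo
  ...
  [-2.78530,-2.78511] ⇒ x*=-2.7853
So |R|<1 on (-2.7853, 0).

(-2.7853, 0).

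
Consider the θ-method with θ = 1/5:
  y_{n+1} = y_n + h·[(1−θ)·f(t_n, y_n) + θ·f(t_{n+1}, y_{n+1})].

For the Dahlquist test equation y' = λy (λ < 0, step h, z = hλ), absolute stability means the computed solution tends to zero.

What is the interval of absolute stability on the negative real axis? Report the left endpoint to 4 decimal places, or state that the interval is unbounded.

z∈(-3.3333,0).

Set f=λy, z=hλ:
  y_{n+1} = y_n + z·[4/5·y_n + 1/5·y_{n+1}] ⇒ (1 − 1/5z)y_{n+1} = (1 + 4/5z)y_n
  ⇒ R(z) = (1 + 4/5z)/(1 − 1/5z).

Find x<0 with |R(x)|<1.
x=-1.41: |R|=0.0998
R=−1: 1+4/5x = −1+1/5x ⇒ -3/5x=2 ⇒ x=2/(-3/5)=-3.3333
Confirm numerically:
  x=-2.368: |R|=0.60695 <1
  x=-1.808: |R|=0.32785 <1
  x=-1.553: |R|=0.18495 <1
  x=-3.665: |R|=1.11483 >1
  x=-3.365: |R|=1.01136 >1
So |R|<1 on (-3.3333, 0).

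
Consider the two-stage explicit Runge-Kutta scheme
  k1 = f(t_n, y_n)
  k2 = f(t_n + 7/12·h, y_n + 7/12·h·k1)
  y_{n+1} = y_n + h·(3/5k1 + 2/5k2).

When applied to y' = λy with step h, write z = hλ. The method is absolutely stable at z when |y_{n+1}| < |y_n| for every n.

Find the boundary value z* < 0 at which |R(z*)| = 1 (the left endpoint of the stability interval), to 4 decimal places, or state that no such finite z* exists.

With y'=λy (z=hλ):
  k1=λy_n ⇒ h·k1=z·y_n;  k2=λ(1+7/12z)y_n ⇒ h·k2=z(1+7/12z)y_n
  y_{n+1}/y_n = 1 + 3/5z + 2/5z(1+7/12z) = 1 + z + 7/30z²
  so R(z) = 1 + z + 7/30z².

Solve |R(x)|<1 on ℝ⁻.
x=-1.19: |R|=0.1404
R=1: x+7/30x²=0 ⇒ x=−30/7=-4.2857; min R=1−1/(4·7/30)=-0.0714>−1
Confirm numerically:
  x=-4.137: |R|=0.85645 <1
  x=-3.927: |R|=0.67131 <1
  x=-3.849: |R|=0.60779 <1
  x=-2.617: |R|=0.01897 <1
  x=-4.862: |R|=1.65378 >1
  x=-4.512: |R|=1.23823 >1
  x=-4.427: |R|=1.14594 >1
Stable set (-4.2857, 0).

z* = -4.2857.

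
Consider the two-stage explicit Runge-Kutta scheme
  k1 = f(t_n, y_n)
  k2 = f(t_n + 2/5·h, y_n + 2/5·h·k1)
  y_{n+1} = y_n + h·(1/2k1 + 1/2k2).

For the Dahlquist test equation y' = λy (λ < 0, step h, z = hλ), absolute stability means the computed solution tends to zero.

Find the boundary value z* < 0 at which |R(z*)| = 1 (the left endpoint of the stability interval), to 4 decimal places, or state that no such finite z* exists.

On y'=λy, z=hλ:
  k1=λy_n ⇒ h·k1=z·y_n;  k2=λ(1+2/5z)y_n ⇒ h·k2=z(1+2/5z)y_n
  y_{n+1}/y_n = 1 + 1/2z + 1/2z(1+2/5z) = 1 + z + 1/5z²
  R(z) = 1 + z + 1/5z².

Boundary: |R(x)|=1, x<0.
x=-1.25: |R|=0.0625
R=1: x+1/5x²=0 ⇒ x=−5=-5.0000; min R=1−1/(4·1/5)=-0.2500>−1
Confirm numerically:
  x=-3.298: |R|=0.12264 <1
  x=-2.934: |R|=0.21233 <1
  x=-2.089: |R|=0.21622 <1
  x=-5.542: |R|=1.60075 >1
  x=-5.161: |R|=1.16618 >1
Interval (-5.0000, 0).

z* = -5.0000.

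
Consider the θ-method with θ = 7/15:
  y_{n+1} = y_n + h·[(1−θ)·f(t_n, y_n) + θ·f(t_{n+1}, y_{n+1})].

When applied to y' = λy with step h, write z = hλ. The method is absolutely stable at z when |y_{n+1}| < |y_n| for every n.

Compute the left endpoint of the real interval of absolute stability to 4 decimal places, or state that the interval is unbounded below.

z* = -30.0000.

Test eqn y'=λy, z=hλ:
  y_{n+1} = y_n + z·[8/15·y_n + 7/15·y_{n+1}] ⇒ (1 − 7/15z)y_{n+1} = (1 + 8/15z)y_n
  so R(z) = (1 + 8/15z)/(1 − 7/15z).

Boundary: |R(x)|=1, x<0.
x=-0.66: |R|=0.4954
R=−1: 1+8/15x = −1+7/15x ⇒ -1/15x=2 ⇒ x=2/(-1/15)=-30.0000
Confirm numerically:
  x=-24.251: |R|=0.96888 <1
  x=-22.778: |R|=0.95860 <1
  x=-18.297: |R|=0.91821 <1
  x=-30.586: |R|=1.00256 >1
  x=-30.511: |R|=1.00224 >1
Interval (-30.0000, 0).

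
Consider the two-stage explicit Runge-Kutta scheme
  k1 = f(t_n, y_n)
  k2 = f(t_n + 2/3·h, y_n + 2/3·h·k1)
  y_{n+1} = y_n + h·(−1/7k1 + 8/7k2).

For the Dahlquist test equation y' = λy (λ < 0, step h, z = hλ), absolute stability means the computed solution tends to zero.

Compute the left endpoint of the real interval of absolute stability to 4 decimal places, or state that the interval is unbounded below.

Test eqn y'=λy, z=hλ:
  k1=λy_n ⇒ h·k1=z·y_n;  k2=λ(1+2/3z)y_n ⇒ h·k2=z(1+2/3z)y_n
  y_{n+1}/y_n = 1 − 1/7z + 8/7z(1+2/3z) = 1 + z + 16/21z²
  so R(z) = 1 + z + 16/21z².

Need |R(x)|<1, x<0.
x=-1.18: |R|=0.8809
R=1: x+16/21x²=0 ⇒ x=−21/16=-1.3125; min R=1−1/(4·16/21)=0.6719>−1
Confirm numerically:
  x=-1.146: |R|=0.85462 <1
  x=-1.110: |R|=0.82874 <1
  x=-0.575: |R|=0.67690 <1
  x=-1.727: |R|=1.54540 >1
  x=-1.417: |R|=1.11282 >1
Stable set (-1.3125, 0).

z* = -1.3125.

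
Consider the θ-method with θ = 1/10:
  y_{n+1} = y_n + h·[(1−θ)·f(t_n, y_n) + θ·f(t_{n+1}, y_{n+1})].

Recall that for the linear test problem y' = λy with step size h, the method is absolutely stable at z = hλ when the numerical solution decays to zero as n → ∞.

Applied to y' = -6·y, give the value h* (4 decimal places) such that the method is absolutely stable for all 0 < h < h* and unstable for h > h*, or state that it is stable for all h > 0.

With y'=λy (z=hλ):
  y_{n+1} = y_n + z·[9/10·y_n + 1/10·y_{n+1}] ⇒ (1 − 1/10z)y_{n+1} = (1 + 9/10z)y_n
  so R(z) = (1 + 9/10z)/(1 − 1/10z).

Solve |R(x)|<1 on ℝ⁻.
x=-1.7: |R|=0.4530
R=−1: 1+9/10x = −1+1/10x ⇒ -4/5x=2 ⇒ x=2/(-4/5)=-2.5000
Confirm numerically:
  x=-2.450: |R|=0.96787 <1
  x=-2.369: |R|=0.91527 <1
  x=-2.150: |R|=0.76955 <1
  x=-1.330: |R|=0.17387 <1
  x=-2.826: |R|=1.20334 >1
  x=-2.743: |R|=1.15255 >1
  x=-2.737: |R|=1.14886 >1
So |R|<1 on (-2.5000, 0).

(-2.5000,0); λ=-6 ⇒ h* = (5/2)/6 = 0.4167.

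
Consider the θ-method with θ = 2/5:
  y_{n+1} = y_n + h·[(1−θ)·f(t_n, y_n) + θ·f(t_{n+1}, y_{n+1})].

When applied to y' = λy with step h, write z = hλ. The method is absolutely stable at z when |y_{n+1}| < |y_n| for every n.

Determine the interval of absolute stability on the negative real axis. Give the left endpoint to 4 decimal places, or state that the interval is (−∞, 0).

On y'=λy, z=hλ:
  y_{n+1} = y_n + z·[3/5·y_n + 2/5·y_{n+1}] ⇒ (1 − 2/5z)y_{n+1} = (1 + 3/5z)y_n
  R(z) = (1 + 3/5z)/(1 − 2/5z).

Find x<0 with |R(x)|<1.
x=-1.28: |R|=0.1534
R=−1: 1+3/5x = −1+2/5x ⇒ -1/5x=2 ⇒ x=2/(-1/5)=-10.0000
Confirm numerically:
  x=-9.645: |R|=0.98538 <1
  x=-7.567: |R|=0.87916 <1
  x=-5.071: |R|=0.67448 <1
  x=-10.537: |R|=1.02060 >1
  x=-10.293: |R|=1.01145 >1
  x=-10.273: |R|=1.01069 >1
Stable set (-10.0000, 0).

(-10.0000, 0).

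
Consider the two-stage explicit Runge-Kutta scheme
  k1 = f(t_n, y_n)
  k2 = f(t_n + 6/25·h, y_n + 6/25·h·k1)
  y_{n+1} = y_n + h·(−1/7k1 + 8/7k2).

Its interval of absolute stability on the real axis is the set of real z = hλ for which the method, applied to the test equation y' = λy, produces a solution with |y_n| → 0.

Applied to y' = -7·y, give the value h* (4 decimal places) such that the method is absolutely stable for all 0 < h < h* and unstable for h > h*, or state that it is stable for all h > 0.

With y'=λy (z=hλ):
  k1=λy_n ⇒ h·k1=z·y_n;  k2=λ(1+6/25z)y_n ⇒ h·k2=z(1+6/25z)y_n
  y_{n+1}/y_n = 1 − 1/7z + 8/7z(1+6/25z) = 1 + z + 48/175z²
  Hence R(z) = 1 + z + 48/175z².

Boundary: |R(x)|=1, x<0.
x=-1.49: |R|=0.1189
R=1: x+48/175x²=0 ⇒ x=−175/48=-3.6458; min R=1−1/(4·48/175)=0.0885>−1
Confirm numerically:
  x=-3.427: |R|=0.79430 <1
  x=-2.365: |R|=0.16914 <1
  x=-1.676: |R|=0.09446 <1
  x=-4.052: |R|=1.45142 >1
  x=-3.944: |R|=1.32255 >1
Stable set (-3.6458, 0).

(-3.6458,0); λ=-7 ⇒ h* = (175/48)/7 = 0.5208.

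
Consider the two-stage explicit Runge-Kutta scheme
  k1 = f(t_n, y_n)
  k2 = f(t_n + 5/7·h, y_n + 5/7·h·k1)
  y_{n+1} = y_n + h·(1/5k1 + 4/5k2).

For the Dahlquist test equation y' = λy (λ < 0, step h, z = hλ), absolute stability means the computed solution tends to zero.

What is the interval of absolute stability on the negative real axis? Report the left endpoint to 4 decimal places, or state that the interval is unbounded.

Test eqn y'=λy, z=hλ:
  k1=λy_n ⇒ h·k1=z·y_n;  k2=λ(1+5/7z)y_n ⇒ h·k2=z(1+5/7z)y_n
  y_{n+1}/y_n = 1 + 1/5z + 4/5z(1+5/7z) = 1 + z + 4/7z²
  R(z) = 1 + z + 4/7z².

Boundary: |R(x)|=1, x<0.
x=-1.08: |R|=0.5865
R=1: x+4/7x²=0 ⇒ x=−7/4=-1.7500; min R=1−1/(4·4/7)=0.5625>−1
Confirm numerically:
  x=-1.186: |R|=0.61777 <1
  x=-1.021: |R|=0.57468 <1
  x=-0.974: |R|=0.56810 <1
  x=-0.723: |R|=0.57570 <1
  x=-2.213: |R|=1.58550 >1
  x=-2.209: |R|=1.57939 >1
  x=-1.970: |R|=1.24766 >1
So |R|<1 on (-1.7500, 0).

(-1.7500, 0).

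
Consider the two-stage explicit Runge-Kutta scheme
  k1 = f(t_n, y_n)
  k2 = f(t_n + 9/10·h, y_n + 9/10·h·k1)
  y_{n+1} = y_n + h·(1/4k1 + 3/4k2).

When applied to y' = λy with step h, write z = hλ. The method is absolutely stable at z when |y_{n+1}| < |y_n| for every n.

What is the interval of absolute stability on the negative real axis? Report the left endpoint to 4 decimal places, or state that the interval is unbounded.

Set f=λy, z=hλ:
  k1=λy_n ⇒ h·k1=z·y_n;  k2=λ(1+9/10z)y_n ⇒ h·k2=z(1+9/10z)y_n
  y_{n+1}/y_n = 1 + 1/4z + 3/4z(1+9/10z) = 1 + z + 27/40z²
  ⇒ R(z) = 1 + z + 27/40z².

Need |R(x)|<1, x<0.
x=-1.21: |R|=0.7783
R=1: x+27/40x²=0 ⇒ x=−40/27=-1.4815; min R=1−1/(4·27/40)=0.6296>−1
Confirm numerically:
  x=-1.336: |R|=0.86880 <1
  x=-1.302: |R|=0.84226 <1
  x=-0.776: |R|=0.63047 <1
  x=-2.047: |R|=1.78139 >1
  x=-1.638: |R|=1.17305 >1
Interval (-1.4815, 0).

(-1.4815, 0).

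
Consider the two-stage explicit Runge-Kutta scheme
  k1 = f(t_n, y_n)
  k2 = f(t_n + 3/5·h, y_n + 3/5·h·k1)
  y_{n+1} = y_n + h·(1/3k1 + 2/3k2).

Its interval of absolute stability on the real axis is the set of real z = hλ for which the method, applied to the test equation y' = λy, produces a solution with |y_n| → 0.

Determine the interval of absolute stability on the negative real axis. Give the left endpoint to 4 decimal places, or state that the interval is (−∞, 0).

Test eqn y'=λy, z=hλ:
  k1=λy_n ⇒ h·k1=z·y_n;  k2=λ(1+3/5z)y_n ⇒ h·k2=z(1+3/5z)y_n
  y_{n+1}/y_n = 1 + 1/3z + 2/3z(1+3/5z) = 1 + z + 2/5z²
  ⇒ R(z) = 1 + z + 2/5z².

Solve |R(x)|<1 on ℝ⁻.
x=-1.73: |R|=0.4672
R=1: x+2/5x²=0 ⇒ x=−5/2=-2.5000; min R=1−1/(4·2/5)=0.3750>−1
Confirm numerically:
  x=-1.454: |R|=0.39165 <1
  x=-1.270: |R|=0.37516 <1
  x=-1.100: |R|=0.38400 <1
  x=-3.051: |R|=1.67244 >1
  x=-2.803: |R|=1.33972 >1
Interval (-2.5000, 0).

z∈(-2.5000,0).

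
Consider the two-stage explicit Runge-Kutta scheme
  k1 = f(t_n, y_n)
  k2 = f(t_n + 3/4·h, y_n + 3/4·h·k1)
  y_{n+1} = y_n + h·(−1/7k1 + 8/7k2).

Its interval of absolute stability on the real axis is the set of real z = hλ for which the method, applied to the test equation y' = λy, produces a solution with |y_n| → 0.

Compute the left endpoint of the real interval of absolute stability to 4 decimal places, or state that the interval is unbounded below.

left endpoint -1.1667.

Set f=λy, z=hλ:
  k1=λy_n ⇒ h·k1=z·y_n;  k2=λ(1+3/4z)y_n ⇒ h·k2=z(1+3/4z)y_n
  y_{n+1}/y_n = 1 − 1/7z + 8/7z(1+3/4z) = 1 + z + 6/7z²
  ⇒ R(z) = 1 + z + 6/7z².

Solve |R(x)|<1 on ℝ⁻.
x=-1.28: |R|=1.1243
R=1: x+6/7x²=0 ⇒ x=−7/6=-1.1667; min R=1−1/(4·6/7)=0.7083>−1
Confirm numerically:
  x=-1.143: |R|=0.97681 <1
  x=-0.892: |R|=0.79000 <1
  x=-0.856: |R|=0.77206 <1
  x=-0.679: |R|=0.71618 <1
  x=-1.517: |R|=1.45553 >1
  x=-1.505: |R|=1.43645 >1
  x=-1.259: |R|=1.09964 >1
So |R|<1 on (-1.1667, 0).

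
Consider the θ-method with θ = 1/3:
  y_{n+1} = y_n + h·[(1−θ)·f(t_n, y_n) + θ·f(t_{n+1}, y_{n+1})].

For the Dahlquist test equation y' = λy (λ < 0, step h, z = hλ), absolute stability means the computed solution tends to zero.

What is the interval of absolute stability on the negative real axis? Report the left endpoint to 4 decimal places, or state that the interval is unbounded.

z∈(-6.0000,0).

On y'=λy, z=hλ:
  y_{n+1} = y_n + z·[2/3·y_n + 1/3·y_{n+1}] ⇒ (1 − 1/3z)y_{n+1} = (1 + 2/3z)y_n
  R(z) = (1 + 2/3z)/(1 − 1/3z).

Boundary: |R(x)|=1, x<0.
x=-0.53: |R|=0.5496
R=−1: 1+2/3x = −1+1/3x ⇒ -1/3x=2 ⇒ x=2/(-1/3)=-6.0000
Confirm numerically:
  x=-3.991: |R|=0.71263 <1
  x=-3.406: |R|=0.59507 <1
  x=-2.843: |R|=0.45970 <1
  x=-2.723: |R|=0.42740 <1
  x=-6.480: |R|=1.05063 >1
  x=-6.477: |R|=1.05033 >1
So |R|<1 on (-6.0000, 0).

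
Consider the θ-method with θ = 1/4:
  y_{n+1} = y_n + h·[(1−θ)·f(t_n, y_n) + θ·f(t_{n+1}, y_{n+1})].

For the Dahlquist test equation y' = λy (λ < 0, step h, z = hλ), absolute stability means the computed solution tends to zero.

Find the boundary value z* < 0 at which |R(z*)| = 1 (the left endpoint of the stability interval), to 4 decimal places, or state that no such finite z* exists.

With y'=λy (z=hλ):
  y_{n+1} = y_n + z·[3/4·y_n + 1/4·y_{n+1}] ⇒ (1 − 1/4z)y_{n+1} = (1 + 3/4z)y_n
  ⇒ R(z) = (1 + 3/4z)/(1 − 1/4z).

Boundary: |R(x)|=1, x<0.
x=-1.11: |R|=0.1311
R=−1: 1+3/4x = −1+1/4x ⇒ -1/2x=2 ⇒ x=2/(-1/2)=-4.0000
Confirm numerically:
  x=-3.794: |R|=0.94714 <1
  x=-3.295: |R|=0.80672 <1
  x=-2.011: |R|=0.33821 <1
  x=-1.920: |R|=0.29730 <1
  x=-4.400: |R|=1.09524 >1
  x=-4.087: |R|=1.02152 >1
Stable set (-4.0000, 0).

z* = -4.0000.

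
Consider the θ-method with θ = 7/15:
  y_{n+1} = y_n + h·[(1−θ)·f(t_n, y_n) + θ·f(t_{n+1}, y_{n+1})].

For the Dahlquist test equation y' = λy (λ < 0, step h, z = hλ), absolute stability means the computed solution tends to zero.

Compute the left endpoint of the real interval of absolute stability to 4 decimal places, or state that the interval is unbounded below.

On y'=λy, z=hλ:
  y_{n+1} = y_n + z·[8/15·y_n + 7/15·y_{n+1}] ⇒ (1 − 7/15z)y_{n+1} = (1 + 8/15z)y_n
  ⇒ R(z) = (1 + 8/15z)/(1 − 7/15z).

Solve |R(x)|<1 on ℝ⁻.
x=-1.39: |R|=0.1569
R=−1: 1+8/15x = −1+7/15x ⇒ -1/15x=2 ⇒ x=2/(-1/15)=-30.0000
Confirm numerically:
  x=-26.600: |R|=0.98310 <1
  x=-24.865: |R|=0.97284 <1
  x=-21.395: |R|=0.94777 <1
  x=-16.751: |R|=0.89982 <1
  x=-30.205: |R|=1.00091 >1
  x=-30.166: |R|=1.00073 >1
Stable set (-30.0000, 0).

z* = -30.0000.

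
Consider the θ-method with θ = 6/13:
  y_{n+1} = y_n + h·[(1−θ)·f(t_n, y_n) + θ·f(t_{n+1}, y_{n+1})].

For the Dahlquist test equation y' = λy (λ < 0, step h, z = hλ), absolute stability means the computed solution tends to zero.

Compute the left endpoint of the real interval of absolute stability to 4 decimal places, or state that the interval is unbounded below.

z* = -26.0000.

Test eqn y'=λy, z=hλ:
  y_{n+1} = y_n + z·[7/13·y_n + 6/13·y_{n+1}] ⇒ (1 − 6/13z)y_{n+1} = (1 + 7/13z)y_n
  ⇒ R(z) = (1 + 7/13z)/(1 − 6/13z).

Boundary: |R(x)|=1, x<0.
x=-1.41: |R|=0.1459
R=−1: 1+7/13x = −1+6/13x ⇒ -1/13x=2 ⇒ x=2/(-1/13)=-26.0000
Confirm numerically:
  x=-23.488: |R|=0.98368 <1
  x=-17.169: |R|=0.92388 <1
  x=-15.980: |R|=0.90797 <1
  x=-12.455: |R|=0.84561 <1
  x=-26.532: |R|=1.00309 >1
  x=-26.367: |R|=1.00214 >1
Interval (-26.0000, 0).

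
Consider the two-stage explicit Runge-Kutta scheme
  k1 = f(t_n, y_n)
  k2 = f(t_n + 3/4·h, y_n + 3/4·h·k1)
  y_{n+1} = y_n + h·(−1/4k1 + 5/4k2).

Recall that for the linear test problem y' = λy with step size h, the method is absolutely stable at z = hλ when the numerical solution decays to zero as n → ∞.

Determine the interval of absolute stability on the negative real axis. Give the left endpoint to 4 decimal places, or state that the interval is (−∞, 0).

With y'=λy (z=hλ):
  k1=λy_n ⇒ h·k1=z·y_n;  k2=λ(1+3/4z)y_n ⇒ h·k2=z(1+3/4z)y_n
  y_{n+1}/y_n = 1 − 1/4z + 5/4z(1+3/4z) = 1 + z + 15/16z²
  R(z) = 1 + z + 15/16z².

Solve |R(x)|<1 on ℝ⁻.
x=-0.43: |R|=0.7433
R=1: x+15/16x²=0 ⇒ x=−16/15=-1.0667; min R=1−1/(4·15/16)=0.7333>−1
Confirm numerically:
  x=-1.026: |R|=0.96088 <1
  x=-0.941: |R|=0.88914 <1
  x=-0.823: |R|=0.81200 <1
  x=-0.662: |R|=0.74885 <1
  x=-1.557: |R|=1.71573 >1
  x=-1.261: |R|=1.22974 >1
Stable set (-1.0667, 0).

(-1.0667, 0).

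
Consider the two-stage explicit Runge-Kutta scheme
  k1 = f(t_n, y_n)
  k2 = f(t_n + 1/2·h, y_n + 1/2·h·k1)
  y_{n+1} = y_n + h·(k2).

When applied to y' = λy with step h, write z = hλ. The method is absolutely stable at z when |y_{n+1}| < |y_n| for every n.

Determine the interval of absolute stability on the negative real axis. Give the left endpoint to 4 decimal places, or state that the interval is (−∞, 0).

Set f=λy, z=hλ:
  k1=λy_n ⇒ h·k1=z·y_n;  k2=λ(1+1/2z)y_n ⇒ h·k2=z(1+1/2z)y_n
  y_{n+1}/y_n = 1 + z(1+1/2z) = 1 + z + 1/2z²
  Hence R(z) = 1 + z + 1/2z².

Need |R(x)|<1, x<0.
x=-0.88: |R|=0.5072
R=1: x+1/2x²=0 ⇒ x=−2=-2.0000; min R=1−1/(4·1/2)=0.5000>−1
Confirm numerically:
  x=-1.430: |R|=0.59245 <1
  x=-1.333: |R|=0.55544 <1
  x=-1.301: |R|=0.54530 <1
  x=-1.080: |R|=0.50320 <1
  x=-2.496: |R|=1.61901 >1
  x=-2.254: |R|=1.28626 >1
  x=-2.150: |R|=1.16125 >1
So |R|<1 on (-2.0000, 0).

(-2.0000, 0).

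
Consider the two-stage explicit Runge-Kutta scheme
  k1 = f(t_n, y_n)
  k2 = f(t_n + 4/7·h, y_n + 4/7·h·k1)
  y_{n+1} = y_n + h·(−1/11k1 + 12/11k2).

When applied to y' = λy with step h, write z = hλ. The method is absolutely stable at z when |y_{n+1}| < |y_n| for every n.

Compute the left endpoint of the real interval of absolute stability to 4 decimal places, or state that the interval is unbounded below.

left endpoint -1.6042.

With y'=λy (z=hλ):
  k1=λy_n ⇒ h·k1=z·y_n;  k2=λ(1+4/7z)y_n ⇒ h·k2=z(1+4/7z)y_n
  y_{n+1}/y_n = 1 − 1/11z + 12/11z(1+4/7z) = 1 + z + 48/77z²
  Hence R(z) = 1 + z + 48/77z².

Solve |R(x)|<1 on ℝ⁻.
x=-0.82: |R|=0.5992
R=1: x+48/77x²=0 ⇒ x=−77/48=-1.6042; min R=1−1/(4·48/77)=0.5990>−1
Confirm numerically:
  x=-1.270: |R|=0.73544 <1
  x=-0.986: |R|=0.62004 <1
  x=-0.748: |R|=0.60078 <1
  x=-1.942: |R|=1.40898 >1
  x=-1.738: |R|=1.14500 >1
Interval (-1.6042, 0).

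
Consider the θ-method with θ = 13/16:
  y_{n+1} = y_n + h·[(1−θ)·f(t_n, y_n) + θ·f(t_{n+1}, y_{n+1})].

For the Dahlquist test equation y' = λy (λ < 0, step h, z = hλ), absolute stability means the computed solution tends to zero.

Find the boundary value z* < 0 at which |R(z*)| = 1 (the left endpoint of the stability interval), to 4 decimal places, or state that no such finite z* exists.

interval (−∞, 0).

Test eqn y'=λy, z=hλ:
  y_{n+1} = y_n + z·[3/16·y_n + 13/16·y_{n+1}] ⇒ (1 − 13/16z)y_{n+1} = (1 + 3/16z)y_n
  so R(z) = (1 + 3/16z)/(1 − 13/16z).

Solve |R(x)|<1 on ℝ⁻.
x=-1.45: |R|=0.3343
x=-2: |R|=0.2381
x=-10: |R|=0.0959
x=-100: |R|=0.2158
θ=13/16≥1/2 ⇒ |1+3/16x|<|1−13/16x| ∀x<0 ⇒ stable on all of ℝ⁻.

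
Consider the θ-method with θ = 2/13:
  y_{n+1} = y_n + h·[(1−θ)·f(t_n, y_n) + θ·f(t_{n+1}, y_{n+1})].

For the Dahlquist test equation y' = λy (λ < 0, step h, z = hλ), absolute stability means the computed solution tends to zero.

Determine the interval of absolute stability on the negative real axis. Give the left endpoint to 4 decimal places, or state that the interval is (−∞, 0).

z∈(-2.8889,0).

On y'=λy, z=hλ:
  y_{n+1} = y_n + z·[11/13·y_n + 2/13·y_{n+1}] ⇒ (1 − 2/13z)y_{n+1} = (1 + 11/13z)y_n
  Hence R(z) = (1 + 11/13z)/(1 − 2/13z).

Need |R(x)|<1, x<0.
x=-1.38: |R|=0.1383
R=−1: 1+11/13x = −1+2/13x ⇒ -9/13x=2 ⇒ x=2/(-9/13)=-2.8889
Confirm numerically:
  x=-2.494: |R|=0.80242 <1
  x=-2.240: |R|=0.66590 <1
  x=-1.941: |R|=0.49467 <1
  x=-3.107: |R|=1.10217 >1
  x=-3.020: |R|=1.06197 >1
So |R|<1 on (-2.8889, 0).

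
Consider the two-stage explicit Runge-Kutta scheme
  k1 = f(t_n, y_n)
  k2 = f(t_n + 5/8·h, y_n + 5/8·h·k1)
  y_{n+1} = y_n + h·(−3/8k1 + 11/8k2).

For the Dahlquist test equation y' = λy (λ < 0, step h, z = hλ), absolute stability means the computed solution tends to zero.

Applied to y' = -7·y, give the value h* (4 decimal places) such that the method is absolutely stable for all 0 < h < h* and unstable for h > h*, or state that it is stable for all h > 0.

With y'=λy (z=hλ):
  k1=λy_n ⇒ h·k1=z·y_n;  k2=λ(1+5/8z)y_n ⇒ h·k2=z(1+5/8z)y_n
  y_{n+1}/y_n = 1 − 3/8z + 11/8z(1+5/8z) = 1 + z + 55/64z²
  so R(z) = 1 + z + 55/64z².

Find x<0 with |R(x)|<1.
x=-0.78: |R|=0.7428
R=1: x+55/64x²=0 ⇒ x=−64/55=-1.1636; min R=1−1/(4·55/64)=0.7091>−1
Confirm numerically:
  x=-0.824: |R|=0.75950 <1
  x=-0.815: |R|=0.75582 <1
  x=-0.760: |R|=0.73638 <1
  x=-0.609: |R|=0.70973 <1
  x=-1.556: |R|=1.52466 >1
  x=-1.495: |R|=1.42572 >1
  x=-1.211: |R|=1.04929 >1
So |R|<1 on (-1.1636, 0).

(-1.1636,0); λ=-7 ⇒ h* = (64/55)/7 = 0.1662.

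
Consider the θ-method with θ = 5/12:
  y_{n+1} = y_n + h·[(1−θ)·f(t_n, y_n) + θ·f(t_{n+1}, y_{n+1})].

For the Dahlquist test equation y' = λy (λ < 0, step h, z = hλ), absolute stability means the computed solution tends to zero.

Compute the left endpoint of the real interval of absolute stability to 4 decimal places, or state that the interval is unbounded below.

Test eqn y'=λy, z=hλ:
  y_{n+1} = y_n + z·[7/12·y_n + 5/12·y_{n+1}] ⇒ (1 − 5/12z)y_{n+1} = (1 + 7/12z)y_n
  so R(z) = (1 + 7/12z)/(1 − 5/12z).

Boundary: |R(x)|=1, x<0.
x=-0.96: |R|=0.3143
R=−1: 1+7/12x = −1+5/12x ⇒ -1/6x=2 ⇒ x=2/(-1/6)=-12.0000
Confirm numerically:
  x=-8.517: |R|=0.87238 <1
  x=-6.802: |R|=0.77405 <1
  x=-6.239: |R|=0.73326 <1
  x=-12.448: |R|=1.01207 >1
  x=-12.269: |R|=1.00734 >1
Stable set (-12.0000, 0).

left endpoint -12.0000.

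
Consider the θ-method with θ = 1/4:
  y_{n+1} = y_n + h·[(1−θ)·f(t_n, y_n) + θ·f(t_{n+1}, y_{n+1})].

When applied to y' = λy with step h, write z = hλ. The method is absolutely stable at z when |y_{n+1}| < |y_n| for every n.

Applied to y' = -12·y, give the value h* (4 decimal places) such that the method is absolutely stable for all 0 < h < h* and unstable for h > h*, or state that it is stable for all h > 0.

(-4.0000,0); λ=-12 ⇒ h* = (4)/12 = 0.3333.

Set f=λy, z=hλ:
  y_{n+1} = y_n + z·[3/4·y_n + 1/4·y_{n+1}] ⇒ (1 − 1/4z)y_{n+1} = (1 + 3/4z)y_n
  ⇒ R(z) = (1 + 3/4z)/(1 − 1/4z).

Boundary: |R(x)|=1, x<0.
x=-1.26: |R|=0.0418
R=−1: 1+3/4x = −1+1/4x ⇒ -1/2x=2 ⇒ x=2/(-1/2)=-4.0000
Confirm numerically:
  x=-3.819: |R|=0.95370 <1
  x=-3.396: |R|=0.83667 <1
  x=-3.291: |R|=0.80551 <1
  x=-2.967: |R|=0.70346 <1
  x=-4.557: |R|=1.13019 >1
  x=-4.301: |R|=1.07252 >1
  x=-4.046: |R|=1.01143 >1
Stable set (-4.0000, 0).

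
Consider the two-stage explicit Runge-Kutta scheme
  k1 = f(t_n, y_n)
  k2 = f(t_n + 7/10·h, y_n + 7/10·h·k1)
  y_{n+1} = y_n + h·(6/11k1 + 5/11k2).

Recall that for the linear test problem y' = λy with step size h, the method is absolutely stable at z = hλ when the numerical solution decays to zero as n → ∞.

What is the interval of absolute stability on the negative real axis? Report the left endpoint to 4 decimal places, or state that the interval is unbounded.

On y'=λy, z=hλ:
  k1=λy_n ⇒ h·k1=z·y_n;  k2=λ(1+7/10z)y_n ⇒ h·k2=z(1+7/10z)y_n
  y_{n+1}/y_n = 1 + 6/11z + 5/11z(1+7/10z) = 1 + z + 7/22z²
  so R(z) = 1 + z + 7/22z².

Solve |R(x)|<1 on ℝ⁻.
x=-0.85: |R|=0.3799
R=1: x+7/22x²=0 ⇒ x=−22/7=-3.1429; min R=1−1/(4·7/22)=0.2143>−1
Confirm numerically:
  x=-2.375: |R|=0.41974 <1
  x=-1.732: |R|=0.22249 <1
  x=-1.700: |R|=0.21955 <1
  x=-3.549: |R|=1.45863 >1
  x=-3.410: |R|=1.28985 >1
  x=-3.374: |R|=1.24814 >1
So |R|<1 on (-3.1429, 0).

(-3.1429, 0).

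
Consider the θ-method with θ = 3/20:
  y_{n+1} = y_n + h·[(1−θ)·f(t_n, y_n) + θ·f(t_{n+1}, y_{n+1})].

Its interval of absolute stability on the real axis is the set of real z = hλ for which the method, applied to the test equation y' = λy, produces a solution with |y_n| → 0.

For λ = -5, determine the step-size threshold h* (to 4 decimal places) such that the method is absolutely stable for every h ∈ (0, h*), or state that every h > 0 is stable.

Set f=λy, z=hλ:
  y_{n+1} = y_n + z·[17/20·y_n + 3/20·y_{n+1}] ⇒ (1 − 3/20z)y_{n+1} = (1 + 17/20z)y_n
  ⇒ R(z) = (1 + 17/20z)/(1 − 3/20z).

Find x<0 with |R(x)|<1.
x=-0.94: |R|=0.1762
R=−1: 1+17/20x = −1+3/20x ⇒ -7/10x=2 ⇒ x=2/(-7/10)=-2.8571
Confirm numerically:
  x=-2.820: |R|=0.98173 <1
  x=-1.969: |R|=0.52005 <1
  x=-1.549: |R|=0.25695 <1
  x=-3.423: |R|=1.26172 >1
  x=-3.255: |R|=1.18713 >1
  x=-3.040: |R|=1.08791 >1
Stable set (-2.8571, 0).

(-2.8571,0); λ=-5 ⇒ h* = (20/7)/5 = 0.5714.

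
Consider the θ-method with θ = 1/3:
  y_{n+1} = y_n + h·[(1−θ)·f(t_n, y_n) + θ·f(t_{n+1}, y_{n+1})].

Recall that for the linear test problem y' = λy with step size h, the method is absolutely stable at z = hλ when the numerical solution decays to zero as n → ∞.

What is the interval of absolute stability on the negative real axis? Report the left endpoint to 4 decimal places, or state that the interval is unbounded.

Test eqn y'=λy, z=hλ:
  y_{n+1} = y_n + z·[2/3·y_n + 1/3·y_{n+1}] ⇒ (1 − 1/3z)y_{n+1} = (1 + 2/3z)y_n
  so R(z) = (1 + 2/3z)/(1 − 1/3z).

Solve |R(x)|<1 on ℝ⁻.
x=-1.37: |R|=0.0595
R=−1: 1+2/3x = −1+1/3x ⇒ -1/3x=2 ⇒ x=2/(-1/3)=-6.0000
Confirm numerically:
  x=-4.674: |R|=0.82721 <1
  x=-4.380: |R|=0.78049 <1
  x=-2.761: |R|=0.43777 <1
  x=-6.525: |R|=1.05512 >1
  x=-6.485: |R|=1.05113 >1
  x=-6.349: |R|=1.03733 >1
Interval (-6.0000, 0).

z∈(-6.0000,0).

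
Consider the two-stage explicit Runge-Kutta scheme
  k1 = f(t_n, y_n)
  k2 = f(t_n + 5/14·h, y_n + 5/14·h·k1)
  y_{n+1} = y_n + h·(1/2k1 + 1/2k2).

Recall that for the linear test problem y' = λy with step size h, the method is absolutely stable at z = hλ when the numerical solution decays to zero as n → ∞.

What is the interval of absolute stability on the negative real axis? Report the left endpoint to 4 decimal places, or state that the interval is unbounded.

Test eqn y'=λy, z=hλ:
  k1=λy_n ⇒ h·k1=z·y_n;  k2=λ(1+5/14z)y_n ⇒ h·k2=z(1+5/14z)y_n
  y_{n+1}/y_n = 1 + 1/2z + 1/2z(1+5/14z) = 1 + z + 5/28z²
  R(z) = 1 + z + 5/28z².

Boundary: |R(x)|=1, x<0.
x=-0.75: |R|=0.3504
R=1: x+5/28x²=0 ⇒ x=−28/5=-5.6000; min R=1−1/(4·5/28)=-0.4000>−1
Confirm numerically:
  x=-5.069: |R|=0.51935 <1
  x=-4.808: |R|=0.32001 <1
  x=-4.553: |R|=0.14875 <1
  x=-4.141: |R|=0.07888 <1
  x=-5.982: |R|=1.40806 >1
  x=-5.760: |R|=1.16457 >1
  x=-5.668: |R|=1.06883 >1
So |R|<1 on (-5.6000, 0).

(-5.6000, 0).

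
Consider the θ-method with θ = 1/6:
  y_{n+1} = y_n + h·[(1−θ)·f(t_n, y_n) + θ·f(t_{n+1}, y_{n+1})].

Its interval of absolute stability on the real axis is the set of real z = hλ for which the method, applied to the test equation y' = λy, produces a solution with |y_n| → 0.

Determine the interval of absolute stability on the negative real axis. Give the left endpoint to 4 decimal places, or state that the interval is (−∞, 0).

z∈(-3.0000,0).

On y'=λy, z=hλ:
  y_{n+1} = y_n + z·[5/6·y_n + 1/6·y_{n+1}] ⇒ (1 − 1/6z)y_{n+1} = (1 + 5/6z)y_n
  ⇒ R(z) = (1 + 5/6z)/(1 − 1/6z).

Boundary: |R(x)|=1, x<0.
x=-1.44: |R|=0.1613
R=−1: 1+5/6x = −1+1/6x ⇒ -2/3x=2 ⇒ x=2/(-2/3)=-3.0000
Confirm numerically:
  x=-2.675: |R|=0.85014 <1
  x=-2.274: |R|=0.64902 <1
  x=-1.856: |R|=0.41752 <1
  x=-3.590: |R|=1.24609 >1
  x=-3.188: |R|=1.08185 >1
  x=-3.036: |R|=1.01594 >1
So |R|<1 on (-3.0000, 0).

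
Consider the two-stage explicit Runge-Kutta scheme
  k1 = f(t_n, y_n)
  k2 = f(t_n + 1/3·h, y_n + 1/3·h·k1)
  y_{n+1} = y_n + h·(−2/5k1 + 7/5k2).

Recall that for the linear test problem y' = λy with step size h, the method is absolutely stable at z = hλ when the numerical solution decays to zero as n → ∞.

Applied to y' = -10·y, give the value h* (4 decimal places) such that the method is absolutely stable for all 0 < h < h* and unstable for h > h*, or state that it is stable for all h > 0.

With y'=λy (z=hλ):
  k1=λy_n ⇒ h·k1=z·y_n;  k2=λ(1+1/3z)y_n ⇒ h·k2=z(1+1/3z)y_n
  y_{n+1}/y_n = 1 − 2/5z + 7/5z(1+1/3z) = 1 + z + 7/15z²
  ⇒ R(z) = 1 + z + 7/15z².

Find x<0 with |R(x)|<1.
x=-0.74: |R|=0.5155
R=1: x+7/15x²=0 ⇒ x=−15/7=-2.1429; min R=1−1/(4·7/15)=0.4643>−1
Confirm numerically:
  x=-2.113: |R|=0.97056 <1
  x=-1.929: |R|=0.80749 <1
  x=-1.915: |R|=0.79637 <1
  x=-1.319: |R|=0.49289 <1
  x=-2.705: |R|=1.70961 >1
  x=-2.373: |R|=1.25486 >1
  x=-2.219: |R|=1.07885 >1
Stable set (-2.1429, 0).

(-2.1429,0); λ=-10 ⇒ h* = (15/7)/10 = 0.2143.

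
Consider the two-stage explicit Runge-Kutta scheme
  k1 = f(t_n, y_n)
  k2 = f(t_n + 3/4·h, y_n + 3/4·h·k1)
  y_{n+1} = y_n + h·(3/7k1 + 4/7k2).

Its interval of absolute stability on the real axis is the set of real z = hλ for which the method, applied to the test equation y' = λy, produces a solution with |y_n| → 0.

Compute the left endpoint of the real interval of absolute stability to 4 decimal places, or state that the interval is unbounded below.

Test eqn y'=λy, z=hλ:
  k1=λy_n ⇒ h·k1=z·y_n;  k2=λ(1+3/4z)y_n ⇒ h·k2=z(1+3/4z)y_n
  y_{n+1}/y_n = 1 + 3/7z + 4/7z(1+3/4z) = 1 + z + 3/7z²
  so R(z) = 1 + z + 3/7z².

Solve |R(x)|<1 on ℝ⁻.
x=-0.61: |R|=0.5495
R=1: x+3/7x²=0 ⇒ x=−7/3=-2.3333; min R=1−1/(4·3/7)=0.4167>−1
Confirm numerically:
  x=-2.016: |R|=0.72582 <1
  x=-1.925: |R|=0.66312 <1
  x=-1.827: |R|=0.60354 <1
  x=-1.034: |R|=0.42421 <1
  x=-2.754: |R|=1.49651 >1
  x=-2.504: |R|=1.18315 >1
Stable set (-2.3333, 0).

left endpoint -2.3333.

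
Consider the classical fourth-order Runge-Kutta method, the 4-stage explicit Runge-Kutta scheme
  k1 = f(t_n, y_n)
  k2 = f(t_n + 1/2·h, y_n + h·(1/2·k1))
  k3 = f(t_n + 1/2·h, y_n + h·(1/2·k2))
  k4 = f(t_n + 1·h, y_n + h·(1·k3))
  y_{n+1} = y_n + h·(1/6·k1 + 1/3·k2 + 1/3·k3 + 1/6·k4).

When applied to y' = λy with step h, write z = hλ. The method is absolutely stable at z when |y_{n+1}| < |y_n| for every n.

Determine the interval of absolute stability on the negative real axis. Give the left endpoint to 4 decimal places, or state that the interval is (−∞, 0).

On y'=λy, z=hλ:
  order 4, 4-stage ⇒ R(z)=1+z+z^2/2+z^3/6+z^4/24
  (e.g. R(-0.65)=0.52292, |R|=0.52292)

Boundary: |R(x)|=1, x<0.
x=-0.65: |R|=0.5229
|R(-2.43)|=0.5838 |R(-1.64)|=0.2711 |R(-1.2)|=0.3184
Bisect:
  x_lo=-3.2138 |R|=1.8631  x_hi=-0.2816 |R|=0.7546
  mid=-1.74771 |R|=0.27855 →hi
  mid=-2.48077 |R|=0.62990 →hi
  mid=-2.84729 |R|=1.09757 →lo
  mid=-2.66403 |R|=0.83205 →hi
  mid=-2.75566 |R|=0.95624 →hi
  mid=-2.80148 |R|=1.02468 →lo
  mid=-2.77857 |R|=0.98991 →hi
  mid=-2.79002 |R|=1.00716 →lo
  mid=-2.78430 |R|=0.99850 →hi
  mid=-2.78716 |R|=1.00282 →lo
  ...
  [-2.78537,-2.78519] ⇒ x*=-2.7853
Interval (-2.7853, 0).

(-2.7853, 0).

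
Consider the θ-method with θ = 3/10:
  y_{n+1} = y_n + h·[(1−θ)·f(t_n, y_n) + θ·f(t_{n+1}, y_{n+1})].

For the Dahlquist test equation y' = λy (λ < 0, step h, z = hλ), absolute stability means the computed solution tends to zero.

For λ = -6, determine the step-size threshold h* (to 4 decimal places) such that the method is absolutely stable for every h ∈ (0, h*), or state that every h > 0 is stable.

Set f=λy, z=hλ:
  y_{n+1} = y_n + z·[7/10·y_n + 3/10·y_{n+1}] ⇒ (1 − 3/10z)y_{n+1} = (1 + 7/10z)y_n
  ⇒ R(z) = (1 + 7/10z)/(1 − 3/10z).

Find x<0 with |R(x)|<1.
x=-1.32: |R|=0.0544
R=−1: 1+7/10x = −1+3/10x ⇒ -2/5x=2 ⇒ x=2/(-2/5)=-5.0000
Confirm numerically:
  x=-4.575: |R|=0.92835 <1
  x=-4.532: |R|=0.92066 <1
  x=-3.809: |R|=0.77766 <1
  x=-2.995: |R|=0.57756 <1
  x=-5.555: |R|=1.08326 >1
  x=-5.242: |R|=1.03763 >1
  x=-5.169: |R|=1.02650 >1
Stable set (-5.0000, 0).

(-5.0000,0); λ=-6 ⇒ h* = (5)/6 = 0.8333.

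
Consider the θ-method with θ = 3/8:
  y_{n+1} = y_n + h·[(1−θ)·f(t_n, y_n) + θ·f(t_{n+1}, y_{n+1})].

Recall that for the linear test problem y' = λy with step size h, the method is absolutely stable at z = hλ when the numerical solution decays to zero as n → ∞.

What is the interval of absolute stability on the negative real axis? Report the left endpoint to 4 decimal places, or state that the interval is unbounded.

(-8.0000, 0).

Test eqn y'=λy, z=hλ:
  y_{n+1} = y_n + z·[5/8·y_n + 3/8·y_{n+1}] ⇒ (1 − 3/8z)y_{n+1} = (1 + 5/8z)y_n
  R(z) = (1 + 5/8z)/(1 − 3/8z).

Need |R(x)|<1, x<0.
x=-1.72: |R|=0.0456
R=−1: 1+5/8x = −1+3/8x ⇒ -1/4x=2 ⇒ x=2/(-1/4)=-8.0000
Confirm numerically:
  x=-7.219: |R|=0.94733 <1
  x=-6.574: |R|=0.89712 <1
  x=-3.339: |R|=0.48260 <1
  x=-8.268: |R|=1.01634 >1
  x=-8.203: |R|=1.01245 >1
Stable set (-8.0000, 0).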